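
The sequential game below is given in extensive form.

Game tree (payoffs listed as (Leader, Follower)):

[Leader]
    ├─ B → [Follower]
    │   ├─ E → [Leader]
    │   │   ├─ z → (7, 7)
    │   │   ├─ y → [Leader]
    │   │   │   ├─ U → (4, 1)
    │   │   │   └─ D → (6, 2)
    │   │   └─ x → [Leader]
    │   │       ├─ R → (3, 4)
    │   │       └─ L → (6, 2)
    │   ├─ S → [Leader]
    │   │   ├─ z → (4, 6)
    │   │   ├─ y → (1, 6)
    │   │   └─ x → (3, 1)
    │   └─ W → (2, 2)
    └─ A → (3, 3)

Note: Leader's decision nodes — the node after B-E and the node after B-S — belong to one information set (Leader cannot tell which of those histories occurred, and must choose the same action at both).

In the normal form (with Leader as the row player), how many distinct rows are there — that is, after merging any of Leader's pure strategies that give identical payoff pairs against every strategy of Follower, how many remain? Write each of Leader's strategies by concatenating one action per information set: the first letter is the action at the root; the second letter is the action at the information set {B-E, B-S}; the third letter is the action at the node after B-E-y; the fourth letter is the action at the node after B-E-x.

Leader has 24 pure strategies: BzUR, BzUL, BzDR, BzDL, ByUR, ByUL, ByDR, ByDL, BxUR, BxUL, BxDR, BxDL, AzUR, AzUL, AzDR, AzDL, AyUR, AyUL, AyDR, AyDL, AxUR, AxUL, AxDR, AxDL. Columns: E, S, W.
{BzUR, BzUL, BzDR, BzDL} → row (7,7) (4,6) (2,2)
{ByUR, ByUL} → row (4,1) (1,6) (2,2)
{ByDR, ByDL} → row (6,2) (1,6) (2,2)
{BxUR, BxDR} → row (3,4) (3,1) (2,2)
{BxUL, BxDL} → row (6,2) (3,1) (2,2)
{AzUR, AzUL, AzDR, AzDL, AyUR, AyUL, AyDR, AyDL, AxUR, AxUL, AxDR, AxDL} → row (3,3) (3,3) (3,3)
That's 6 distinct rows out of 24 strategies.

6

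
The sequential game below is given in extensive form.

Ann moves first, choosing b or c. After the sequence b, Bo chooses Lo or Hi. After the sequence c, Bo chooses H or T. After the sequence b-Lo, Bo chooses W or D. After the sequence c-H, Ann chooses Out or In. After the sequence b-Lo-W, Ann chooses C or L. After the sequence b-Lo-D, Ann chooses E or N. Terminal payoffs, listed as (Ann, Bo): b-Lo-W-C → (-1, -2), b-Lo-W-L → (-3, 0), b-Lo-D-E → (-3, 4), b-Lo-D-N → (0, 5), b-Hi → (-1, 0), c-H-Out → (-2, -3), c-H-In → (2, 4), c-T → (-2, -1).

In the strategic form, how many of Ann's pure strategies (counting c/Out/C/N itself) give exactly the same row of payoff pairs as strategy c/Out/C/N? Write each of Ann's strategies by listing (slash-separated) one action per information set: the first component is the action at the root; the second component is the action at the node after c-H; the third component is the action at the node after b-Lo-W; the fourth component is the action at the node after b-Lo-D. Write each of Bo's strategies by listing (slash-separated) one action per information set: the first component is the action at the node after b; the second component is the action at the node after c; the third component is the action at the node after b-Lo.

4

Row for c/Out/C/N (columns Lo/H/W, Lo/H/D, Lo/T/W, Lo/T/D, Hi/H/W, Hi/H/D, Hi/T/W, Hi/T/D): (-2,-3) (-2,-3) (-2,-1) (-2,-1) (-2,-3) (-2,-3) (-2,-1) (-2,-1).
Under c/Out/C/N, Ann's choice at the node after b-Lo-W and at the node after b-Lo-D can never be reached regardless of what Bo does, so varying those choices leaves every outcome unchanged.
Holding the reachable choices fixed and varying the unreachable ones freely already gives 2 × 2 = 4 equivalent strategies.
No other strategy reproduces this row, so those 4 are the full class: c/Out/C/E, c/Out/C/N, c/Out/L/E, c/Out/L/N.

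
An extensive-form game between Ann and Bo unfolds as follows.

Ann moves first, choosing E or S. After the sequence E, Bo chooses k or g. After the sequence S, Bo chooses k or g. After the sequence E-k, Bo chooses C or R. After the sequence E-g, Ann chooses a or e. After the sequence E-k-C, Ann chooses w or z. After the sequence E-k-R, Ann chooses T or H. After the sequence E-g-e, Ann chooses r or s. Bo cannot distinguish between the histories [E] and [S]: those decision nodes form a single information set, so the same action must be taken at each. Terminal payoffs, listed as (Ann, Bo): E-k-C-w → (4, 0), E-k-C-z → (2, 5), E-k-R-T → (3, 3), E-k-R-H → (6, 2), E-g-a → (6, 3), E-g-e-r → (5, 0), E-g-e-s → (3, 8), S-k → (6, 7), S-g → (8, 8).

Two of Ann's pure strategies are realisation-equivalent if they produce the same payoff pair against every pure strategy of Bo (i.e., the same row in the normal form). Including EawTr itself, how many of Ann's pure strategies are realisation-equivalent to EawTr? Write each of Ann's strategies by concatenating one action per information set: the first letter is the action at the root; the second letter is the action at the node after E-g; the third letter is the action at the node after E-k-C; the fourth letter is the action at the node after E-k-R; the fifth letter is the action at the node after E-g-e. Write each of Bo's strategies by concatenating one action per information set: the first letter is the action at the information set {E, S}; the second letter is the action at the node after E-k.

Row for EawTr (columns kC, kR, gC, gR): (4,0) (3,3) (6,3) (6,3).
Under EawTr, Ann's choice at the node after E-g-e can never be reached regardless of what Bo does, so varying those choices leaves every outcome unchanged.
Holding the reachable choices fixed and varying the unreachable one freely already gives 2 equivalent strategies.
No other strategy reproduces this row, so those 2 are the full class: EawTr, EawTs.

2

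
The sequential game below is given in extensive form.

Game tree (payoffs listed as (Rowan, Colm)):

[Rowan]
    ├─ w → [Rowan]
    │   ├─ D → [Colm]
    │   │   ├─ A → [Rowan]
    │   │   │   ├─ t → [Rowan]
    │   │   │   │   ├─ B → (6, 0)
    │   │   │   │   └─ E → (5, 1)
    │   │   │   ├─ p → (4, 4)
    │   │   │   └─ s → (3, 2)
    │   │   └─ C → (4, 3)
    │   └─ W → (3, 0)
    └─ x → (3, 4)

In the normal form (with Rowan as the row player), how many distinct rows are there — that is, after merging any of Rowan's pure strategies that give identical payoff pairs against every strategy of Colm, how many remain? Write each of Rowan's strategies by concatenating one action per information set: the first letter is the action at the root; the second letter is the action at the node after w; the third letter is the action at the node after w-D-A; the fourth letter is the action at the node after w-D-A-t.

Rowan has 24 pure strategies: wDtB, wDtE, wDpB, wDpE, wDsB, wDsE, wWtB, wWtE, wWpB, wWpE, wWsB, wWsE, xDtB, xDtE, xDpB, xDpE, xDsB, xDsE, xWtB, xWtE, xWpB, xWpE, xWsB, xWsE. Columns: A, C.
{wDtB} → row (6,0) (4,3)
{wDtE} → row (5,1) (4,3)
{wDpB, wDpE} → row (4,4) (4,3)
{wDsB, wDsE} → row (3,2) (4,3)
{wWtB, wWtE, wWpB, wWpE, wWsB, wWsE} → row (3,0) (3,0)
{xDtB, xDtE, xDpB, xDpE, xDsB, xDsE, xWtB, xWtE, xWpB, xWpE, xWsB, xWsE} → row (3,4) (3,4)
That's 6 distinct rows out of 24 strategies.

6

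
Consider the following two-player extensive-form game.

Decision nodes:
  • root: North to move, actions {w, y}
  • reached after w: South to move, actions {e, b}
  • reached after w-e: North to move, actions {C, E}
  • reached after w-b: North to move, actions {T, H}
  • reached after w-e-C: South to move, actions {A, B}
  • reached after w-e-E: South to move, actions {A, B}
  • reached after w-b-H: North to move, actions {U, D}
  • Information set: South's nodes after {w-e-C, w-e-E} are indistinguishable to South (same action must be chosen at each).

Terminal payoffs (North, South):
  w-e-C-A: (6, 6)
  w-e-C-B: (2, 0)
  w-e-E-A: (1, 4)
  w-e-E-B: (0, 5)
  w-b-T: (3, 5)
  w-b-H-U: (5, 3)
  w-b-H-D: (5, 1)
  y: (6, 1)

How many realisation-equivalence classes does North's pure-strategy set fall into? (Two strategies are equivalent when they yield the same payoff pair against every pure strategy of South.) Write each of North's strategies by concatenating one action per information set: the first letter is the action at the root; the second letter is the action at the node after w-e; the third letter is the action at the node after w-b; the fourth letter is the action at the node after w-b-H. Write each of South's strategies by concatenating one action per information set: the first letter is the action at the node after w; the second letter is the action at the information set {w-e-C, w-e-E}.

7

North has 16 pure strategies: wCTU, wCTD, wCHU, wCHD, wETU, wETD, wEHU, wEHD, yCTU, yCTD, yCHU, yCHD, yETU, yETD, yEHU, yEHD. Columns: eA, eB, bA, bB.
{wCTU, wCTD} → row (6,6) (2,0) (3,5) (3,5)
{wCHU} → row (6,6) (2,0) (5,3) (5,3)
{wCHD} → row (6,6) (2,0) (5,1) (5,1)
{wETU, wETD} → row (1,4) (0,5) (3,5) (3,5)
{wEHU} → row (1,4) (0,5) (5,3) (5,3)
{wEHD} → row (1,4) (0,5) (5,1) (5,1)
{yCTU, yCTD, yCHU, yCHD, yETU, yETD, yEHU, yEHD} → row (6,1) (6,1) (6,1) (6,1)
That's 7 distinct rows out of 16 strategies.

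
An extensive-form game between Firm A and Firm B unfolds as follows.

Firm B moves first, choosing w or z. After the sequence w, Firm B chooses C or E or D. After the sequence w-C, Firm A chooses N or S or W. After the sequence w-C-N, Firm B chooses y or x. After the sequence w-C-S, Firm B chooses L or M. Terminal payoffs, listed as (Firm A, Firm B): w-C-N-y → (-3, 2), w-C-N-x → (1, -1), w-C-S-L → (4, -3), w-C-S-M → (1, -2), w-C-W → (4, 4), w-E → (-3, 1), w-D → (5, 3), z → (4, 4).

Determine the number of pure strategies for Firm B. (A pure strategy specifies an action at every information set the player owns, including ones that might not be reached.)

Firm B owns the root with actions {w, z} — two choices.
Firm B owns the node after w with actions {C, E, D} — three choices.
Firm B owns the node after w-C-N with actions {y, x} — two choices.
Firm B owns the node after w-C-S with actions {L, M} — two choices.
A pure strategy fixes one action at each information set independently, so the count is the product 2 × 3 × 2 × 2 = 24.
(For reference, Firm A has 3 pure strategies, giving a 24×3 normal-form matrix.)

24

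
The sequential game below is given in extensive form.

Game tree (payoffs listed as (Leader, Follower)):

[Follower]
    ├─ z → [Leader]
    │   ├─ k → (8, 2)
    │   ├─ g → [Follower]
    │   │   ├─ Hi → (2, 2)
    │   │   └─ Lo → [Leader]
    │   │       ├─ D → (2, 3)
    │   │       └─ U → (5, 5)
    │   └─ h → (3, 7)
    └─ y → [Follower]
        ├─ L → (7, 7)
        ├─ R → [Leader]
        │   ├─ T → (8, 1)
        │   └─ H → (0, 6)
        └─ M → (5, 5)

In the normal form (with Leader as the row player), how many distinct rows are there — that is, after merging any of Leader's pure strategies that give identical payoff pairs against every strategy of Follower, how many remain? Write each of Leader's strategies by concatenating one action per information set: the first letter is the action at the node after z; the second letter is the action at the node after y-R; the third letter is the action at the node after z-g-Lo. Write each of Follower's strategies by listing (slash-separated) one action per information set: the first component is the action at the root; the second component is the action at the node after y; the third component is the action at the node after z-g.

8

Leader has 12 pure strategies: kTD, kTU, kHD, kHU, gTD, gTU, gHD, gHU, hTD, hTU, hHD, hHU. Columns: z/L/Hi, z/L/Lo, z/R/Hi, z/R/Lo, z/M/Hi, z/M/Lo, y/L/Hi, y/L/Lo, y/R/Hi, y/R/Lo, y/M/Hi, y/M/Lo.
{kTD, kTU} → row (8,2) (8,2) (8,2) (8,2) (8,2) (8,2) (7,7) (7,7) (8,1) (8,1) (5,5) (5,5)
{kHD, kHU} → row (8,2) (8,2) (8,2) (8,2) (8,2) (8,2) (7,7) (7,7) (0,6) (0,6) (5,5) (5,5)
{gTD} → row (2,2) (2,3) (2,2) (2,3) (2,2) (2,3) (7,7) (7,7) (8,1) (8,1) (5,5) (5,5)
{gTU} → row (2,2) (5,5) (2,2) (5,5) (2,2) (5,5) (7,7) (7,7) (8,1) (8,1) (5,5) (5,5)
{gHD} → row (2,2) (2,3) (2,2) (2,3) (2,2) (2,3) (7,7) (7,7) (0,6) (0,6) (5,5) (5,5)
{gHU} → row (2,2) (5,5) (2,2) (5,5) (2,2) (5,5) (7,7) (7,7) (0,6) (0,6) (5,5) (5,5)
{hTD, hTU} → row (3,7) (3,7) (3,7) (3,7) (3,7) (3,7) (7,7) (7,7) (8,1) (8,1) (5,5) (5,5)
{hHD, hHU} → row (3,7) (3,7) (3,7) (3,7) (3,7) (3,7) (7,7) (7,7) (0,6) (0,6) (5,5) (5,5)
That's 8 distinct rows out of 12 strategies.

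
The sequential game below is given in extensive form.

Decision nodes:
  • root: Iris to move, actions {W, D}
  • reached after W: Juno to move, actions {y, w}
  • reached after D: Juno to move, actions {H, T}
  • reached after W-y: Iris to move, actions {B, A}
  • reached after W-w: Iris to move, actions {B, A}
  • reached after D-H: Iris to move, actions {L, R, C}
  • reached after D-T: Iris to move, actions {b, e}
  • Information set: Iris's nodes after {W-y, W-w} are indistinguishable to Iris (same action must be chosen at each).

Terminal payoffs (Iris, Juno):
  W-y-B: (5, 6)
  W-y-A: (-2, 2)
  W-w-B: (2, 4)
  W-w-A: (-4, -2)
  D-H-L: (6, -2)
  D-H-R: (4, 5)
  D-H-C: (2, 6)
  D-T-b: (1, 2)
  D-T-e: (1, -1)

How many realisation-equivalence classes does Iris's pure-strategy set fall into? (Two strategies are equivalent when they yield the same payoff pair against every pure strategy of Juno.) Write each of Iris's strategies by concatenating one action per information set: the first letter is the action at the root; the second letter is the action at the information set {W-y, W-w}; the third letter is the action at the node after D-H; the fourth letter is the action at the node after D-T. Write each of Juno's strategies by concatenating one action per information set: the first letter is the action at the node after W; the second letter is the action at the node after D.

Iris has 24 pure strategies: WBLb, WBLe, WBRb, WBRe, WBCb, WBCe, WALb, WALe, WARb, WARe, WACb, WACe, DBLb, DBLe, DBRb, DBRe, DBCb, DBCe, DALb, DALe, DARb, DARe, DACb, DACe. Columns: yH, yT, wH, wT.
{WBLb, WBLe, WBRb, WBRe, WBCb, WBCe} → row (5,6) (5,6) (2,4) (2,4)
{WALb, WALe, WARb, WARe, WACb, WACe} → row (-2,2) (-2,2) (-4,-2) (-4,-2)
{DBLb, DALb} → row (6,-2) (1,2) (6,-2) (1,2)
{DBLe, DALe} → row (6,-2) (1,-1) (6,-2) (1,-1)
{DBRb, DARb} → row (4,5) (1,2) (4,5) (1,2)
{DBRe, DARe} → row (4,5) (1,-1) (4,5) (1,-1)
{DBCb, DACb} → row (2,6) (1,2) (2,6) (1,2)
{DBCe, DACe} → row (2,6) (1,-1) (2,6) (1,-1)
That's 8 distinct rows out of 24 strategies.

8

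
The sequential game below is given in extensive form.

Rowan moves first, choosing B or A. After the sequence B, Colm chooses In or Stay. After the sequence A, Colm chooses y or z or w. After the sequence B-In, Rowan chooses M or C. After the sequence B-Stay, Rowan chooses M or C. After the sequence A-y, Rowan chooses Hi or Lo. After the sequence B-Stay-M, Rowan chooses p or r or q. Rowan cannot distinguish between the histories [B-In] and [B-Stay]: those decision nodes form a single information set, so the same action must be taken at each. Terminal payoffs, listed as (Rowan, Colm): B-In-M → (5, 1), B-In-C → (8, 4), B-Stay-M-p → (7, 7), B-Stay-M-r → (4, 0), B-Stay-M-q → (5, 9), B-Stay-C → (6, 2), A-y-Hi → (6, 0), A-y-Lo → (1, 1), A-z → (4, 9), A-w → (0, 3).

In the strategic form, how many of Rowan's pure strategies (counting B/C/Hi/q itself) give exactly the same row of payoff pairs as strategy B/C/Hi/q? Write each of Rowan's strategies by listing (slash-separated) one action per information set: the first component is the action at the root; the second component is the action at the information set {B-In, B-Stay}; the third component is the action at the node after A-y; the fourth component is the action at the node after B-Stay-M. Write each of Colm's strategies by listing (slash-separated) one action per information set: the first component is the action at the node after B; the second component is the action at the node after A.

6

Row for B/C/Hi/q (columns In/y, In/z, In/w, Stay/y, Stay/z, Stay/w): (8,4) (8,4) (8,4) (6,2) (6,2) (6,2).
Under B/C/Hi/q, Rowan's choice at the node after A-y and at the node after B-Stay-M can never be reached regardless of what Colm does, so varying those choices leaves every outcome unchanged.
Holding the reachable choices fixed and varying the unreachable ones freely already gives 2 × 3 = 6 equivalent strategies.
No other strategy reproduces this row, so those 6 are the full class: B/C/Hi/p, B/C/Hi/r, B/C/Hi/q, B/C/Lo/p, B/C/Lo/r, B/C/Lo/q.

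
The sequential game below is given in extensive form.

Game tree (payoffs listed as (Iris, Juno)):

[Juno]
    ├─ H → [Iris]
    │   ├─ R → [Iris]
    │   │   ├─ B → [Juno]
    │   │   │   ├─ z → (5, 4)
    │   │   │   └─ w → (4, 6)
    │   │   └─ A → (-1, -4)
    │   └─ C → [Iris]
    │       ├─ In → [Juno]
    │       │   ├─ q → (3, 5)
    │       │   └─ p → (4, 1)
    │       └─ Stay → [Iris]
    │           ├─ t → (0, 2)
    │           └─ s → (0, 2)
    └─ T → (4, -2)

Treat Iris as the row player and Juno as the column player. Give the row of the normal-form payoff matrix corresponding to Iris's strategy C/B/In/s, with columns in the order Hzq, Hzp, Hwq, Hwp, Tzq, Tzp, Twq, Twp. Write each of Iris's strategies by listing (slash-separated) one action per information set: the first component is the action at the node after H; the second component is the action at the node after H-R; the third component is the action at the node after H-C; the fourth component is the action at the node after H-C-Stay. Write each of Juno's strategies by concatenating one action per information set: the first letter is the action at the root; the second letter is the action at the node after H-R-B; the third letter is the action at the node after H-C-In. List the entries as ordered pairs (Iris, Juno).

vs Hzq: Juno plays H → Iris plays C at [H] → Iris plays In at [H-C] → Juno plays q at [H-C-In] → (3, 5)
vs Hzp: Juno plays H → Iris plays C at [H] → Iris plays In at [H-C] → Juno plays p at [H-C-In] → (4, 1)
vs Hwq: Juno plays H → Iris plays C at [H] → Iris plays In at [H-C] → Juno plays q at [H-C-In] → (3, 5)
vs Hwp: Juno plays H → Iris plays C at [H] → Iris plays In at [H-C] → Juno plays p at [H-C-In] → (4, 1)
vs Tzq: Juno plays T → (4, -2)
vs Tzp: Juno plays T → (4, -2)
vs Twq: Juno plays T → (4, -2)
vs Twp: Juno plays T → (4, -2)

(3,5) (4,1) (3,5) (4,1) (4,-2) (4,-2) (4,-2) (4,-2)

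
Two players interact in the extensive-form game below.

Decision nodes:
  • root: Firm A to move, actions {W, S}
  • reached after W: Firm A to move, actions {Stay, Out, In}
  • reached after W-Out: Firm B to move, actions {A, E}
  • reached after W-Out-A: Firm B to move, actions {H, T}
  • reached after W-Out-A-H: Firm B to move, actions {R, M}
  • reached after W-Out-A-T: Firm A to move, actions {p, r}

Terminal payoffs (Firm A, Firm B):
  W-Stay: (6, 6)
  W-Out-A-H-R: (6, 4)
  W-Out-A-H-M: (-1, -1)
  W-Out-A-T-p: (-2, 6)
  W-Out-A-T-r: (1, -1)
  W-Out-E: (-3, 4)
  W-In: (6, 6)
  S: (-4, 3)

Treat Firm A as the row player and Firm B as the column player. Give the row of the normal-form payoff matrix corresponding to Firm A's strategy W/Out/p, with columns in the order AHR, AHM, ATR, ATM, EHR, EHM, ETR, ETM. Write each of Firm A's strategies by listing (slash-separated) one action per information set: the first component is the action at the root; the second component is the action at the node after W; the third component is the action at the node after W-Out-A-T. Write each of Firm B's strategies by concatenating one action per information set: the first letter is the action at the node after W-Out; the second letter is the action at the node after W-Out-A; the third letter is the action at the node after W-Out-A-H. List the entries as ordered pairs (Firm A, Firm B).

vs AHR: Firm A plays W → Firm A plays Out at [W] → Firm B plays A at [W-Out] → Firm B plays H at [W-Out-A] → Firm B plays R at [W-Out-A-H] → (6, 4)
vs AHM: Firm A plays W → Firm A plays Out at [W] → Firm B plays A at [W-Out] → Firm B plays H at [W-Out-A] → Firm B plays M at [W-Out-A-H] → (-1, -1)
vs ATR: Firm A plays W → Firm A plays Out at [W] → Firm B plays A at [W-Out] → Firm B plays T at [W-Out-A] → Firm A plays p at [W-Out-A-T] → (-2, 6)
vs ATM: Firm A plays W → Firm A plays Out at [W] → Firm B plays A at [W-Out] → Firm B plays T at [W-Out-A] → Firm A plays p at [W-Out-A-T] → (-2, 6)
vs EHR: Firm A plays W → Firm A plays Out at [W] → Firm B plays E at [W-Out] → (-3, 4)
vs EHM: Firm A plays W → Firm A plays Out at [W] → Firm B plays E at [W-Out] → (-3, 4)
vs ETR: Firm A plays W → Firm A plays Out at [W] → Firm B plays E at [W-Out] → (-3, 4)
vs ETM: Firm A plays W → Firm A plays Out at [W] → Firm B plays E at [W-Out] → (-3, 4)

(6,4) (-1,-1) (-2,6) (-2,6) (-3,4) (-3,4) (-3,4) (-3,4)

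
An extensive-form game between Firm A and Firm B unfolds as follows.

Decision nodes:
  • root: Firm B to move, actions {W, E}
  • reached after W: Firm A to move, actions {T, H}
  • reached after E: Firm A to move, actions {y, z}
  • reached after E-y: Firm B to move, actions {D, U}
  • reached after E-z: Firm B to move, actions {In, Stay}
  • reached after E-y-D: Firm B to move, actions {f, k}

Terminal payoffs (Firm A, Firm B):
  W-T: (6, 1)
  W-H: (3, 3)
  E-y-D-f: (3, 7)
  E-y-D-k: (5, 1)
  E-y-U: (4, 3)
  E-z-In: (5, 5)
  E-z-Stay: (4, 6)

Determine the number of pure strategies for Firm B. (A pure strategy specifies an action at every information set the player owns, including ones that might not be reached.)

Firm B owns the root with actions {W, E} — two choices.
Firm B owns the node after E-y with actions {D, U} — two choices.
Firm B owns the node after E-z with actions {In, Stay} — two choices.
Firm B owns the node after E-y-D with actions {f, k} — two choices.
A pure strategy fixes one action at each information set independently, so the count is the product 2 × 2 × 2 × 2 = 16.
(For reference, Firm A has 4 pure strategies, giving a 16×4 normal-form matrix.)

16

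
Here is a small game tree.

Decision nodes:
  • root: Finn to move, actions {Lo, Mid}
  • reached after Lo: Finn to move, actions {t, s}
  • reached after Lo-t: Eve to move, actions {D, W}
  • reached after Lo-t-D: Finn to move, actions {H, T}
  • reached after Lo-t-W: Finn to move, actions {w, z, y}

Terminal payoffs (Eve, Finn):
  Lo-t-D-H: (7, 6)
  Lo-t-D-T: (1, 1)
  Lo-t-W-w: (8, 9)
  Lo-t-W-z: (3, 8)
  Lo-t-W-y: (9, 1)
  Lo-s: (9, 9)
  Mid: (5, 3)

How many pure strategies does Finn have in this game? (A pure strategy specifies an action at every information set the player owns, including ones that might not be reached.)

Finn owns the root with actions {Lo, Mid} — two choices.
Finn owns the node after Lo with actions {t, s} — two choices.
Finn owns the node after Lo-t-D with actions {H, T} — two choices.
Finn owns the node after Lo-t-W with actions {w, z, y} — three choices.
A pure strategy fixes one action at each information set independently, so the count is the product 2 × 2 × 2 × 3 = 24.

24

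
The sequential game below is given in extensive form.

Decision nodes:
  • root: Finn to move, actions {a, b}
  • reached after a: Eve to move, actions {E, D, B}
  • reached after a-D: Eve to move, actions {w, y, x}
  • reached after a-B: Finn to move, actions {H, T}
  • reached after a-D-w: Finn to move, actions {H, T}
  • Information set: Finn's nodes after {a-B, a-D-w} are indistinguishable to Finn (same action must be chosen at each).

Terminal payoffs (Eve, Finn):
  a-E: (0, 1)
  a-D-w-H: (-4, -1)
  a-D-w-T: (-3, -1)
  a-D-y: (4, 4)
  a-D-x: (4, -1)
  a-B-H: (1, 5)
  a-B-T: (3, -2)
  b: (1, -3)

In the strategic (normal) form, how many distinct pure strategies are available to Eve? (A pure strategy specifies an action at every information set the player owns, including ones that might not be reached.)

Eve owns the node after a with actions {E, D, B} — three choices.
Eve owns the node after a-D with actions {w, y, x} — three choices.
A pure strategy fixes one action at each information set independently, so the count is the product 3 × 3 = 9.

9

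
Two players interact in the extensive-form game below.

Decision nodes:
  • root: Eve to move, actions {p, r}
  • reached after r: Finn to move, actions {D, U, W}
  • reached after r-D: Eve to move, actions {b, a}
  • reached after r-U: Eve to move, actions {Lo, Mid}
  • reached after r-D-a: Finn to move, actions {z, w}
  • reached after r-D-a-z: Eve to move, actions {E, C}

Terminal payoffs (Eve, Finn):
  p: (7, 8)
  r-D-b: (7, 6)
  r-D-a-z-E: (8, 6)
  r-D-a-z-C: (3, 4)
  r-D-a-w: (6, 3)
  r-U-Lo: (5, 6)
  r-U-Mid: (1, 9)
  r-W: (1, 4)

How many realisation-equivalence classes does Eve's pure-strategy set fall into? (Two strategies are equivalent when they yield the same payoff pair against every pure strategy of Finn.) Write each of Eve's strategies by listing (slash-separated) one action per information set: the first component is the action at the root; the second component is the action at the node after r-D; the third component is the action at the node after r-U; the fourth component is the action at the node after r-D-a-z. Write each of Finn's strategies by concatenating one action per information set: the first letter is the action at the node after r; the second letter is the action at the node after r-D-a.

7

Eve has 16 pure strategies: p/b/Lo/E, p/b/Lo/C, p/b/Mid/E, p/b/Mid/C, p/a/Lo/E, p/a/Lo/C, p/a/Mid/E, p/a/Mid/C, r/b/Lo/E, r/b/Lo/C, r/b/Mid/E, r/b/Mid/C, r/a/Lo/E, r/a/Lo/C, r/a/Mid/E, r/a/Mid/C. Columns: Dz, Dw, Uz, Uw, Wz, Ww.
{p/b/Lo/E, p/b/Lo/C, p/b/Mid/E, p/b/Mid/C, p/a/Lo/E, p/a/Lo/C, p/a/Mid/E, p/a/Mid/C} → row (7,8) (7,8) (7,8) (7,8) (7,8) (7,8)
{r/b/Lo/E, r/b/Lo/C} → row (7,6) (7,6) (5,6) (5,6) (1,4) (1,4)
{r/b/Mid/E, r/b/Mid/C} → row (7,6) (7,6) (1,9) (1,9) (1,4) (1,4)
{r/a/Lo/E} → row (8,6) (6,3) (5,6) (5,6) (1,4) (1,4)
{r/a/Lo/C} → row (3,4) (6,3) (5,6) (5,6) (1,4) (1,4)
{r/a/Mid/E} → row (8,6) (6,3) (1,9) (1,9) (1,4) (1,4)
{r/a/Mid/C} → row (3,4) (6,3) (1,9) (1,9) (1,4) (1,4)
That's 7 distinct rows out of 16 strategies.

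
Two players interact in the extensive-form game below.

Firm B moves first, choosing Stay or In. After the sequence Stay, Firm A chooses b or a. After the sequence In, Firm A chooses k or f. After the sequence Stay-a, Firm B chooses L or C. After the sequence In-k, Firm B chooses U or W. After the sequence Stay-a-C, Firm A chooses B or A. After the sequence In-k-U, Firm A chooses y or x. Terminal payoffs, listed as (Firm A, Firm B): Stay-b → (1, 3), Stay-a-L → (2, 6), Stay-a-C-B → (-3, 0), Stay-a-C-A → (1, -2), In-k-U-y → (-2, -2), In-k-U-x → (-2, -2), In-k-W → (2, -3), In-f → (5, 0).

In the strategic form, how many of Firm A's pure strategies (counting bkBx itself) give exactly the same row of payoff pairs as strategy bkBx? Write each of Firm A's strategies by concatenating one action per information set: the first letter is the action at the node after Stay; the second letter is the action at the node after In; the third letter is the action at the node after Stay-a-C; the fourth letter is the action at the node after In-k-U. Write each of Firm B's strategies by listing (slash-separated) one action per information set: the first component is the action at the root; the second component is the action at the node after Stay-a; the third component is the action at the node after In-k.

Row for bkBx (columns Stay/L/U, Stay/L/W, Stay/C/U, Stay/C/W, In/L/U, In/L/W, In/C/U, In/C/W): (1,3) (1,3) (1,3) (1,3) (-2,-2) (2,-3) (-2,-2) (2,-3).
Under bkBx, Firm A's choice at the node after Stay-a-C can never be reached regardless of what Firm B does, so varying those choices leaves every outcome unchanged.
Holding the reachable choices fixed and varying the unreachable one freely already gives 2 equivalent strategies.
Checking the remaining rows, bkBy, bkAy also happen to give the same payoffs in every column, bringing the total to 4: bkBy, bkBx, bkAy, bkAx.

4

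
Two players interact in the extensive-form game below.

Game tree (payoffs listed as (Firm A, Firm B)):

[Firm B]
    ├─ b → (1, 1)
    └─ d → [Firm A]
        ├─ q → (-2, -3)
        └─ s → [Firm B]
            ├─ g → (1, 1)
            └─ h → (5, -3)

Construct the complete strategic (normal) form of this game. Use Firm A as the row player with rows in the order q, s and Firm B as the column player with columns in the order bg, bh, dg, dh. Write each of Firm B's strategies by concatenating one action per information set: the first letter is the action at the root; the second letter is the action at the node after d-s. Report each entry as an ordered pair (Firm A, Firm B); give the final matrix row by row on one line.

           bg       bh       dg       dh
   q    (1,1)    (1,1)  (-2,-3)  (-2,-3)
   s    (1,1)    (1,1)    (1,1)   (5,-3)

q: (1,1) (1,1) (-2,-3) (-2,-3) | s: (1,1) (1,1) (1,1) (5,-3)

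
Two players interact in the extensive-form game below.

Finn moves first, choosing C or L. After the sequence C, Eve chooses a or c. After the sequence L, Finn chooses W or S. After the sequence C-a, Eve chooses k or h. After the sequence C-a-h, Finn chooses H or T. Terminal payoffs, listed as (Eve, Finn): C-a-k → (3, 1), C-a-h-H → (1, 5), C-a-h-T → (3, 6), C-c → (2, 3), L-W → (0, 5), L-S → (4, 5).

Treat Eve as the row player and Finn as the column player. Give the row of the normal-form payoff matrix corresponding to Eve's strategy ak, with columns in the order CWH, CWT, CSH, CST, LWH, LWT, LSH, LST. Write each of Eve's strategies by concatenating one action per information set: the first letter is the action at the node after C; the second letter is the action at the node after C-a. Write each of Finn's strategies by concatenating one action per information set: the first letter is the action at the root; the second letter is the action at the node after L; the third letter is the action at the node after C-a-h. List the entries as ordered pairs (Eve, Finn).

(3,1) (3,1) (3,1) (3,1) (0,5) (0,5) (4,5) (4,5)

vs CWH: Finn plays C → Eve plays a at [C] → Eve plays k at [C-a] → (3, 1)
vs CWT: Finn plays C → Eve plays a at [C] → Eve plays k at [C-a] → (3, 1)
vs CSH: Finn plays C → Eve plays a at [C] → Eve plays k at [C-a] → (3, 1)
vs CST: Finn plays C → Eve plays a at [C] → Eve plays k at [C-a] → (3, 1)
vs LWH: Finn plays L → Finn plays W at [L] → (0, 5)
vs LWT: Finn plays L → Finn plays W at [L] → (0, 5)
vs LSH: Finn plays L → Finn plays S at [L] → (4, 5)
vs LST: Finn plays L → Finn plays S at [L] → (4, 5)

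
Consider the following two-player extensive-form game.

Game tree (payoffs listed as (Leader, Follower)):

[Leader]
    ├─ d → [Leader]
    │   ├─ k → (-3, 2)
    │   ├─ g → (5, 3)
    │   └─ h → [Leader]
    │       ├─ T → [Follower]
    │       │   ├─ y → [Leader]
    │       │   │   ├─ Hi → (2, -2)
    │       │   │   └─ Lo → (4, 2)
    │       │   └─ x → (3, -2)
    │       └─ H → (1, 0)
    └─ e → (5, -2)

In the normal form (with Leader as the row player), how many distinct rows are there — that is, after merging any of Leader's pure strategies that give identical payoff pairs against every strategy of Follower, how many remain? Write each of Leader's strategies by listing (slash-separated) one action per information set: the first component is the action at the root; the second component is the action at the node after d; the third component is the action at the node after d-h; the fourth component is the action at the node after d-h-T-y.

6

Leader has 24 pure strategies: d/k/T/Hi, d/k/T/Lo, d/k/H/Hi, d/k/H/Lo, d/g/T/Hi, d/g/T/Lo, d/g/H/Hi, d/g/H/Lo, d/h/T/Hi, d/h/T/Lo, d/h/H/Hi, d/h/H/Lo, e/k/T/Hi, e/k/T/Lo, e/k/H/Hi, e/k/H/Lo, e/g/T/Hi, e/g/T/Lo, e/g/H/Hi, e/g/H/Lo, e/h/T/Hi, e/h/T/Lo, e/h/H/Hi, e/h/H/Lo. Columns: y, x.
{d/k/T/Hi, d/k/T/Lo, d/k/H/Hi, d/k/H/Lo} → row (-3,2) (-3,2)
{d/g/T/Hi, d/g/T/Lo, d/g/H/Hi, d/g/H/Lo} → row (5,3) (5,3)
{d/h/T/Hi} → row (2,-2) (3,-2)
{d/h/T/Lo} → row (4,2) (3,-2)
{d/h/H/Hi, d/h/H/Lo} → row (1,0) (1,0)
{e/k/T/Hi, e/k/T/Lo, e/k/H/Hi, e/k/H/Lo, e/g/T/Hi, e/g/T/Lo, e/g/H/Hi, e/g/H/Lo, e/h/T/Hi, e/h/T/Lo, e/h/H/Hi, e/h/H/Lo} → row (5,-2) (5,-2)
That's 6 distinct rows out of 24 strategies.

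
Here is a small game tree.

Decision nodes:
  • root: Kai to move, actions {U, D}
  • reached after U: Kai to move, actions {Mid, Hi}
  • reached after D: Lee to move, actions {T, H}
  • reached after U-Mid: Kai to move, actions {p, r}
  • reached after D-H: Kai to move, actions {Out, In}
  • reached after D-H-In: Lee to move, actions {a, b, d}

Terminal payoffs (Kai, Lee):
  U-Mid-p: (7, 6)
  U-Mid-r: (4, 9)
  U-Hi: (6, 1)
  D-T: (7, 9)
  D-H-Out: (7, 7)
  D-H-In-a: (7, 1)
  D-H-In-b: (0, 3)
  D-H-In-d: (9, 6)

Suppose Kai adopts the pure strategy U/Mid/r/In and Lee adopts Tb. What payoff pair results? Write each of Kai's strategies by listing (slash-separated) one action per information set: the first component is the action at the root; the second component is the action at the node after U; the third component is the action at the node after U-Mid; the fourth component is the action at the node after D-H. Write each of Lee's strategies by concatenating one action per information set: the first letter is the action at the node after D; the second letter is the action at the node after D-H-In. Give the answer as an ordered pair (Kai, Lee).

Trace the play path from the root:
  Kai plays U
  Kai plays Mid at [U]
  Kai plays r at [U-Mid]
→ terminal payoff (4, 9).
(Kai's choice at the node after D-H is never reached on this path, so it doesn't affect the outcome.)

(4, 9)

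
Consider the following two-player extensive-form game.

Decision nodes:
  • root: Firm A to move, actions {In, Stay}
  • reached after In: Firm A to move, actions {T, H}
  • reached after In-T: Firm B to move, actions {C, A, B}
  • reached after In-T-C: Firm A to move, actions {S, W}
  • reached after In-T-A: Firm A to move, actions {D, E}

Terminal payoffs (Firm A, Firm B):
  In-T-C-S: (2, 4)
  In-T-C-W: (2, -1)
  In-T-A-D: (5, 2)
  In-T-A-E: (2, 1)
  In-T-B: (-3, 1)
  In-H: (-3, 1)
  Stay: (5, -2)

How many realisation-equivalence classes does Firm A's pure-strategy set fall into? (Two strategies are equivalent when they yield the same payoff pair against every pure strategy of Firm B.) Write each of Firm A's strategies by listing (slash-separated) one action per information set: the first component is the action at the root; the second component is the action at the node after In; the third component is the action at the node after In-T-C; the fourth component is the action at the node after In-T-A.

6

Firm A has 16 pure strategies: In/T/S/D, In/T/S/E, In/T/W/D, In/T/W/E, In/H/S/D, In/H/S/E, In/H/W/D, In/H/W/E, Stay/T/S/D, Stay/T/S/E, Stay/T/W/D, Stay/T/W/E, Stay/H/S/D, Stay/H/S/E, Stay/H/W/D, Stay/H/W/E. Columns: C, A, B.
{In/T/S/D} → row (2,4) (5,2) (-3,1)
{In/T/S/E} → row (2,4) (2,1) (-3,1)
{In/T/W/D} → row (2,-1) (5,2) (-3,1)
{In/T/W/E} → row (2,-1) (2,1) (-3,1)
{In/H/S/D, In/H/S/E, In/H/W/D, In/H/W/E} → row (-3,1) (-3,1) (-3,1)
{Stay/T/S/D, Stay/T/S/E, Stay/T/W/D, Stay/T/W/E, Stay/H/S/D, Stay/H/S/E, Stay/H/W/D, Stay/H/W/E} → row (5,-2) (5,-2) (5,-2)
That's 6 distinct rows out of 16 strategies.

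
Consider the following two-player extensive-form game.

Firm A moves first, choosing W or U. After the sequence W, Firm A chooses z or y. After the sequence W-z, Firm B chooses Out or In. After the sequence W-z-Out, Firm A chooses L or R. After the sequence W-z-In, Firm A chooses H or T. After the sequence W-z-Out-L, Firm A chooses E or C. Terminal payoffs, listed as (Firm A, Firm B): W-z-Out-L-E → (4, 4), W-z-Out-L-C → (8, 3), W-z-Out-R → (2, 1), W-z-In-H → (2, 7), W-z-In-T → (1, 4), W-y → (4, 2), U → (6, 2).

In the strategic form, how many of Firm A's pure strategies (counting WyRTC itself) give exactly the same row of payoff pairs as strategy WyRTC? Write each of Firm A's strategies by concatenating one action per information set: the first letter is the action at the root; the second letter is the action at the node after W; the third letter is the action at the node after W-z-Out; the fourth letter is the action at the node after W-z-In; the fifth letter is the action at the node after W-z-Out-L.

Row for WyRTC (columns Out, In): (4,2) (4,2).
Under WyRTC, Firm A's choice at the node after W-z-Out and at the node after W-z-In and at the node after W-z-Out-L can never be reached regardless of what Firm B does, so varying those choices leaves every outcome unchanged.
Holding the reachable choices fixed and varying the unreachable ones freely already gives 2 × 2 × 2 = 8 equivalent strategies.
No other strategy reproduces this row, so those 8 are the full class: WyLHE, WyLHC, WyLTE, WyLTC, WyRHE, WyRHC, WyRTE, WyRTC.

8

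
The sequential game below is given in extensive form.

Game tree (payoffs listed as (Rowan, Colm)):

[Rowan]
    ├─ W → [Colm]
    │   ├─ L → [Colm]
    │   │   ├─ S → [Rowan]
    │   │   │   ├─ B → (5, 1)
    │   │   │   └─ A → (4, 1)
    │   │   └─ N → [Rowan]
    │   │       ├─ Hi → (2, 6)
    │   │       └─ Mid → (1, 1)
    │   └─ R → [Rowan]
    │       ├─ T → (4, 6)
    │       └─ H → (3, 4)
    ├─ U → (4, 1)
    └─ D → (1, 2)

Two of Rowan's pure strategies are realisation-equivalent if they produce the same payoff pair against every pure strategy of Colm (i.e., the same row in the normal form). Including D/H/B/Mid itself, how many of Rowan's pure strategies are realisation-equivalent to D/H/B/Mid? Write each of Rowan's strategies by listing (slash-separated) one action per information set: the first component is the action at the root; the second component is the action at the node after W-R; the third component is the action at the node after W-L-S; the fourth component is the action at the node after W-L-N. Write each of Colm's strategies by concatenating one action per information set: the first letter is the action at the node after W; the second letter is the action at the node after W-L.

8

Row for D/H/B/Mid (columns LS, LN, RS, RN): (1,2) (1,2) (1,2) (1,2).
Under D/H/B/Mid, Rowan's choice at the node after W-R and at the node after W-L-S and at the node after W-L-N can never be reached regardless of what Colm does, so varying those choices leaves every outcome unchanged.
Holding the reachable choices fixed and varying the unreachable ones freely already gives 2 × 2 × 2 = 8 equivalent strategies.
No other strategy reproduces this row, so those 8 are the full class: D/T/B/Hi, D/T/B/Mid, D/T/A/Hi, D/T/A/Mid, D/H/B/Hi, D/H/B/Mid, D/H/A/Hi, D/H/A/Mid.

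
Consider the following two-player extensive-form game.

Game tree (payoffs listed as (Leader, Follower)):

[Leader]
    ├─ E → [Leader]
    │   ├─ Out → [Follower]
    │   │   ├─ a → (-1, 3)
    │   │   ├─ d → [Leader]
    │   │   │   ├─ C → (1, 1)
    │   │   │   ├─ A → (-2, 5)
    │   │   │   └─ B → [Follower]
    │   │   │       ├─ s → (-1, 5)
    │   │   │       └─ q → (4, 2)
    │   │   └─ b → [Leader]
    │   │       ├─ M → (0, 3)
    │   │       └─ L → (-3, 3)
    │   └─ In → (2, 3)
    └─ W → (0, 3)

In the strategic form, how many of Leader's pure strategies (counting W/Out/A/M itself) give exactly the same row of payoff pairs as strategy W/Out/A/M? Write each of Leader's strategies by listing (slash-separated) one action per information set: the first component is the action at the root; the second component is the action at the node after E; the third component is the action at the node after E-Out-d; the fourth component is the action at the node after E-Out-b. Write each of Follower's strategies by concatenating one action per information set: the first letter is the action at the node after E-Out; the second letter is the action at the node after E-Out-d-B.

12

Row for W/Out/A/M (columns as, aq, ds, dq, bs, bq): (0,3) (0,3) (0,3) (0,3) (0,3) (0,3).
Under W/Out/A/M, Leader's choice at the node after E and at the node after E-Out-d and at the node after E-Out-b can never be reached regardless of what Follower does, so varying those choices leaves every outcome unchanged.
Holding the reachable choices fixed and varying the unreachable ones freely already gives 2 × 3 × 2 = 12 equivalent strategies.
No other strategy reproduces this row, so those 12 are the full class: W/Out/C/M, W/Out/C/L, W/Out/A/M, W/Out/A/L, W/Out/B/M, W/Out/B/L, W/In/C/M, W/In/C/L, W/In/A/M, W/In/A/L, W/In/B/M, W/In/B/L.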